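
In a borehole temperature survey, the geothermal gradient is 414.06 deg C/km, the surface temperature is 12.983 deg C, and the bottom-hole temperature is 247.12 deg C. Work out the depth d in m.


d = (T_d - T_surf) / grad * 1000
d = (247.12 - 12.983) / 414.06 * 1000
d = 565.47 m


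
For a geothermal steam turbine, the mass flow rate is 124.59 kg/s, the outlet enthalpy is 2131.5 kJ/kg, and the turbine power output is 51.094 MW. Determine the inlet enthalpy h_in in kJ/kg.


h_in = h_out + P * 1000 / mdot
h_in = 2131.5 + 51.094 * 1000 / 124.59
h_in = 2541.6 kJ/kg


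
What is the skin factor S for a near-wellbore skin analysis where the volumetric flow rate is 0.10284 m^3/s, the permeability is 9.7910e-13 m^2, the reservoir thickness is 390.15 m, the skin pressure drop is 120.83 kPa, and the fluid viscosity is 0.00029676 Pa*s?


S = dP_s * 1000 * 2*pi*k*hr / (q*mu)
S = 120.83 * 1000 * 2*pi*9.7910e-13*390.15 / (0.10284*0.00029676)
S = 9.5027


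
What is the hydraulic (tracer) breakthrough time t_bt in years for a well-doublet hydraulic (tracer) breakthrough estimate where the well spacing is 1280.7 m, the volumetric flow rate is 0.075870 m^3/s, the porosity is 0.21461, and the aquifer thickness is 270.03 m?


t_bt = pi * hr * phi * L^2 / (3 * Qv) / (365.25*86400)
t_bt = pi * 270.03 * 0.21461 * 1280.7^2 / (3 * 0.075870) / (365.25*86400)
t_bt = 41.573 years


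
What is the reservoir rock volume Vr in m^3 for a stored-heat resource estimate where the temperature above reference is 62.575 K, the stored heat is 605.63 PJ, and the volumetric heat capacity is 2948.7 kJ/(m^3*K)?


Vr = Q_s * 1e12 / (rhoc * dT)
Vr = 605.63 * 1e12 / (2948.7 * 62.575)
Vr = 3.2823e+09 m^3


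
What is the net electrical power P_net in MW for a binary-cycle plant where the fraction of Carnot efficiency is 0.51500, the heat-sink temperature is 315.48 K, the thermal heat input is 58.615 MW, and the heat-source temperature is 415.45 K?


Step 1: eta = (1 - Tc/Th)*f = (1 - 315.48/415.45)*0.515 = 0.1239248
Step 2: P_net = eta * Q_in = 0.1239248 * 58.615 = 7.2639 MW
P_net = 7.2639 MW


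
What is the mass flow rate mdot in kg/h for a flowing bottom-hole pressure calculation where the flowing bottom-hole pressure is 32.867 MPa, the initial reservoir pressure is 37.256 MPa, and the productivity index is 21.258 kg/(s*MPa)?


mdot = (P_i - P_wf) * PI
mdot = (37.256 - 32.867) * 21.258
mdot = 93.30136 kg/s
Convert: 93.30136 kg/s * 3600.0 = 3.3588e+05 kg/h
mdot = 3.3588e+05 kg/h


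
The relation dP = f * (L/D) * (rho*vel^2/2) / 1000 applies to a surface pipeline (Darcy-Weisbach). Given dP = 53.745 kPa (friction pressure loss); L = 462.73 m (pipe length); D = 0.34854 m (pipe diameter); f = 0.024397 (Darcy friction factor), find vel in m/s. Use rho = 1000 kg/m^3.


vel = sqrt(dP*1000*2*D / (f*L*rho))
vel = sqrt(53.745*1000*2*0.34854 / (0.024397*462.73*1000))
vel = 1.8217 m/s


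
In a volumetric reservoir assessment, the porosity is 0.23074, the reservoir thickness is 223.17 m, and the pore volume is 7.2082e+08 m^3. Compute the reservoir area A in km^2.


A = Vp / (1e6 * hr * phi)
A = 7.2082e+08 / (1e6 * 223.17 * 0.23074)
A = 13.998 km^2


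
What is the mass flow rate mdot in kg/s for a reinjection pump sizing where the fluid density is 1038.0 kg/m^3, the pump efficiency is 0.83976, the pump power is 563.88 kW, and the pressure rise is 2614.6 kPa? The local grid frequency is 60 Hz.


mdot = P_pump * rho * eta / dP
mdot = 563.88 * 1038.0 * 0.83976 / 2614.6
mdot = 187.99 kg/s


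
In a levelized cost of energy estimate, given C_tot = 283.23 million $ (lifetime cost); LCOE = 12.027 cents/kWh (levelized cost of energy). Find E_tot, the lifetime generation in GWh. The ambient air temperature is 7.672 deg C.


E_tot = C_tot / LCOE * 100
E_tot = 283.23 / 12.027 * 100
E_tot = 2355.0 GWh


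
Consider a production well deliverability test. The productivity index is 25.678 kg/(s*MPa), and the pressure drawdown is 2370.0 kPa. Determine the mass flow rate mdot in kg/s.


mdot = PI * dP / 1000
mdot = 25.678 * 2370.0 / 1000
mdot = 60.857 kg/s


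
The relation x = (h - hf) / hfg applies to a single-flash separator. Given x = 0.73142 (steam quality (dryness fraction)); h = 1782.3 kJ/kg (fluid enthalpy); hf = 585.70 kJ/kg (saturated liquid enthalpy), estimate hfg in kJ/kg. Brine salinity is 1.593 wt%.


hfg = (h - hf) / x
hfg = (1782.3 - 585.70) / 0.73142
hfg = 1636.0 kJ/kg


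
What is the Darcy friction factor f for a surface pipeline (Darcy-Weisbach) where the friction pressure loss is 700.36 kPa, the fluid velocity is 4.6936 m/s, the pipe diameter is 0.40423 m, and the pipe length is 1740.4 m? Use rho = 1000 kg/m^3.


f = dP*1000 / ((L/D)*(rho*vel^2/2))
f = 700.36*1000 / ((1740.4/0.40423)*(1000*4.6936^2/2))
f = 0.014768


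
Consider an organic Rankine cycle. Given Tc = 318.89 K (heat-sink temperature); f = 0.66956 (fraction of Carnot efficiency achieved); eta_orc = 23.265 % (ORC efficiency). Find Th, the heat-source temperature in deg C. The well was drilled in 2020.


Th = Tc / (1 - (eta_orc/100)/f)
Th = 318.89 / (1 - (23.265/100)/0.66956)
Th = 488.6956 K
Convert to deg C: 488.6956 - 273.15 = 215.55 deg C
Th = 215.55 deg C


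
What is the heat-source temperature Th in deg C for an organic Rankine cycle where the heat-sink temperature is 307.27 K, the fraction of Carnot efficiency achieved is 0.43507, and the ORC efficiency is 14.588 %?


Th = Tc / (1 - (eta_orc/100)/f)
Th = 307.27 / (1 - (14.588/100)/0.43507)
Th = 462.2703 K
Convert to deg C: 462.2703 - 273.15 = 189.12 deg C
Th = 189.12 deg C


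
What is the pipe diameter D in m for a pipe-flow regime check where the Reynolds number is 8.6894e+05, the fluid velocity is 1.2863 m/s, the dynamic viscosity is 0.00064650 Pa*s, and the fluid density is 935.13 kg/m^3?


D = Re * mu / (rho * vel)
D = 8.6894e+05 * 0.00064650 / (935.13 * 1.2863)
D = 0.46703 m


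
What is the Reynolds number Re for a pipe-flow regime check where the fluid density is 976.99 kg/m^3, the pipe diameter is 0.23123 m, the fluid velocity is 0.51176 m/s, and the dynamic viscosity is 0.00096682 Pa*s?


Re = rho * vel * D / mu
Re = 976.99 * 0.51176 * 0.23123 / 0.00096682
Re = 1.1958e+05


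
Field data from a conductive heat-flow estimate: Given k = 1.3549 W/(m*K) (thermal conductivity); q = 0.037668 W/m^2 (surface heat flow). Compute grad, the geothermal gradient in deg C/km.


grad = q * 1000 / k
grad = 0.037668 * 1000 / 1.3549
grad = 27.801 deg C/km


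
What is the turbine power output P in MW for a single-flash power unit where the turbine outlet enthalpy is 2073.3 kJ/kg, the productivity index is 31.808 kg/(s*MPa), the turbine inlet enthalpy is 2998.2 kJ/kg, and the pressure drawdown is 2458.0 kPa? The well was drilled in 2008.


Step 1: mdot = PI * dP / 1000 = 31.808 * 2458.0 / 1000 = 78.18406 kg/s
Step 2: P = mdot*(h_in - h_out)/1000 = 78.18406*(2998.2 - 2073.3)/1000 = 72.312 MW
P = 72.312 MW


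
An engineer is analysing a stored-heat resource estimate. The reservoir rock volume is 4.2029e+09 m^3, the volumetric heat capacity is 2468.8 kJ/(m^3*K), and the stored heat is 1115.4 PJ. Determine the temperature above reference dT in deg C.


dT = Q_s * 1e12 / (Vr * rhoc)
dT = 1115.4 * 1e12 / (4.2029e+09 * 2468.8)
dT = 107.4968 K
Convert (temperature difference, 1 K = 1 deg C): 107.4968 K = 107.4968 deg C
dT = 107.50 deg C


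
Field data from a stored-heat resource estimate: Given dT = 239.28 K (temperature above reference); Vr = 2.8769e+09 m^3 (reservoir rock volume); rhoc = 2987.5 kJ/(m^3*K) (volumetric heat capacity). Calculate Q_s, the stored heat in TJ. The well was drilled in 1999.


Q_s = Vr * rhoc * dT / 1e12
Q_s = 2.8769e+09 * 2987.5 * 239.28 / 1e12
Q_s = 2056.549 PJ
Convert: 2056.549 PJ * 1000.0 = 2.0565e+06 TJ
Q_s = 2.0565e+06 TJ


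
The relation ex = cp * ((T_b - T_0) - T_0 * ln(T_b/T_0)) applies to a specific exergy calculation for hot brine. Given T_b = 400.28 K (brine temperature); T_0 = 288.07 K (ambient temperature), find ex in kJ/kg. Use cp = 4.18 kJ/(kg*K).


ex = cp * ((T_b - T_0) - T_0 * ln(T_b/T_0))
ex = 4.18 * ((400.28 - 288.07) - 288.07 * ln(400.28/288.07))
ex = 72.925 kJ/kg


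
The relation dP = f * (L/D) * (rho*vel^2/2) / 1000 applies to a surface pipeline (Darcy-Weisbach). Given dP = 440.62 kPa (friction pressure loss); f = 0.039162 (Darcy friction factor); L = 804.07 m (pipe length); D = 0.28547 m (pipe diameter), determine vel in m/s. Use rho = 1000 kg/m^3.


vel = sqrt(dP*1000*2*D / (f*L*rho))
vel = sqrt(440.62*1000*2*0.28547 / (0.039162*804.07*1000))
vel = 2.8265 m/s


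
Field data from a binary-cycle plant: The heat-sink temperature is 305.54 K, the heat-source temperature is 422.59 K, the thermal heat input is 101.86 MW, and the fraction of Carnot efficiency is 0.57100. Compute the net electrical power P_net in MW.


Step 1: eta = (1 - Tc/Th)*f = (1 - 305.54/422.59)*0.571 = 0.1581570
Step 2: P_net = eta * Q_in = 0.1581570 * 101.86 = 16.110 MW
P_net = 16.110 MW


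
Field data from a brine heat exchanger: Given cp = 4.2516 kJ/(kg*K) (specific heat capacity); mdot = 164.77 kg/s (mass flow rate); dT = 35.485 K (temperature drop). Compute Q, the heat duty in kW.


Q = mdot * cp * dT / 1000
Q = 164.77 * 4.2516 * 35.485 / 1000
Q = 24.85852 MW
Convert: 24.85852 MW * 1000.0 = 24859 kW
Q = 24859 kW


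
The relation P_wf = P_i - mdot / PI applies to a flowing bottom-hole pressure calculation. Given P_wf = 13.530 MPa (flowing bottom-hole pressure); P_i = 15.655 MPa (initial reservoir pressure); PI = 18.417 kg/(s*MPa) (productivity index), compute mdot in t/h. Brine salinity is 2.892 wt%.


mdot = (P_i - P_wf) * PI
mdot = (15.655 - 13.530) * 18.417
mdot = 39.13613 kg/s
Convert: 39.13613 kg/s * 3.6 = 140.89 t/h
mdot = 140.89 t/h


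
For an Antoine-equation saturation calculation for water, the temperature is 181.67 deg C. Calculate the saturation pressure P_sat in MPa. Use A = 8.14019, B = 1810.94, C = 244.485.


P_sat = 10^(A - B/(C + T)) / 760 * 0.101325
P_sat = 10^(8.14019 - 1810.94/(244.485 + 181.67)) / 760 * 0.101325
P_sat = 1.0366 MPa


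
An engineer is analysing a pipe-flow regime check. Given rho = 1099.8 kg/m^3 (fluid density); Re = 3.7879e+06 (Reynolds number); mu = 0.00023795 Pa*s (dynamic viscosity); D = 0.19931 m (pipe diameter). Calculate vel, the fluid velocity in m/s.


vel = Re * mu / (rho * D)
vel = 3.7879e+06 * 0.00023795 / (1099.8 * 0.19931)
vel = 4.1119 m/s


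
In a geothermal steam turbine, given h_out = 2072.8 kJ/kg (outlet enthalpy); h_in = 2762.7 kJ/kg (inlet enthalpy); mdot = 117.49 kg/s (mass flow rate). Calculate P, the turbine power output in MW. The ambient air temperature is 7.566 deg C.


P = mdot * (h_in - h_out) / 1000
P = 117.49 * (2762.7 - 2072.8) / 1000
P = 81.056 MW


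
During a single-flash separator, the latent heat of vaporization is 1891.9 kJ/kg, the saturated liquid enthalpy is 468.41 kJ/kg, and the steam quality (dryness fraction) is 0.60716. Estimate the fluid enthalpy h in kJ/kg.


h = hf + x * hfg
h = 468.41 + 0.60716 * 1891.9
h = 1617.1 kJ/kg


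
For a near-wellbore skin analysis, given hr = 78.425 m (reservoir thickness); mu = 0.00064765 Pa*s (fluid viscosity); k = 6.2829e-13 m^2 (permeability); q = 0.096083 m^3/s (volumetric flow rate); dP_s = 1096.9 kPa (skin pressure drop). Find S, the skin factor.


S = dP_s * 1000 * 2*pi*k*hr / (q*mu)
S = 1096.9 * 1000 * 2*pi*6.2829e-13*78.425 / (0.096083*0.00064765)
S = 5.4573


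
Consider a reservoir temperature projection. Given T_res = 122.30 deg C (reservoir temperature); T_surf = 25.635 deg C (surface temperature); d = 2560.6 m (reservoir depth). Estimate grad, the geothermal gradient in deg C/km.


grad = (T_res - T_surf) / d * 1000
grad = (122.30 - 25.635) / 2560.6 * 1000
grad = 37.751 deg C/km


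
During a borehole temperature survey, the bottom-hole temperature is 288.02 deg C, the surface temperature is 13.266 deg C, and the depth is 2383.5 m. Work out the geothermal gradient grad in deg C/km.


grad = (T_d - T_surf) / d * 1000
grad = (288.02 - 13.266) / 2383.5 * 1000
grad = 115.27 deg C/km


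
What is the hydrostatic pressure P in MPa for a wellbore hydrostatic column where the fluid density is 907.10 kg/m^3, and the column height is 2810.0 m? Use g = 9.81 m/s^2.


P = rho * g * h / 1e6
P = 907.10 * 9.81 * 2810.0 / 1e6
P = 25.005 MPa


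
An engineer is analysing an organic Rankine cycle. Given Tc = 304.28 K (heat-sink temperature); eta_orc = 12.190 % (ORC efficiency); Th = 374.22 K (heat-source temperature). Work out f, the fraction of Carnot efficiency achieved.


f = (eta_orc/100) / (1 - Tc/Th)
f = (12.190/100) / (1 - 304.28/374.22)
f = 0.65224


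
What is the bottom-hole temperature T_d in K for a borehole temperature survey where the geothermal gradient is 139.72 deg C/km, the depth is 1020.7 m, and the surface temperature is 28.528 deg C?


T_d = T_surf + grad * d / 1000
T_d = 28.528 + 139.72 * 1020.7 / 1000
T_d = 171.1402 deg C
Convert to K: 171.1402 + 273.15 = 444.29 K
T_d = 444.29 K


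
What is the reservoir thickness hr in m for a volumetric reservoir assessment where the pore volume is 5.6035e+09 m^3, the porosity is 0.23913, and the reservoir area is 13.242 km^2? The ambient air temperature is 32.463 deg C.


hr = Vp / (A * 1e6 * phi)
hr = 5.6035e+09 / (13.242 * 1e6 * 0.23913)
hr = 1769.6 m


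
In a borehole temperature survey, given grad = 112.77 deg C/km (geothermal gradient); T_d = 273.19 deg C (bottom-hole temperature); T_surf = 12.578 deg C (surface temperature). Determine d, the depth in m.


d = (T_d - T_surf) / grad * 1000
d = (273.19 - 12.578) / 112.77 * 1000
d = 2311.0 m


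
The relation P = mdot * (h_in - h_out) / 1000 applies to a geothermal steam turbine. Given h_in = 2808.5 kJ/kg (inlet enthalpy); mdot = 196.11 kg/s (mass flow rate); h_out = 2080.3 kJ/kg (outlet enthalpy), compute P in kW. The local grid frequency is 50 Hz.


P = mdot * (h_in - h_out) / 1000
P = 196.11 * (2808.5 - 2080.3) / 1000
P = 142.8073 MW
Convert: 142.8073 MW * 1000.0 = 1.4281e+05 kW
P = 1.4281e+05 kW


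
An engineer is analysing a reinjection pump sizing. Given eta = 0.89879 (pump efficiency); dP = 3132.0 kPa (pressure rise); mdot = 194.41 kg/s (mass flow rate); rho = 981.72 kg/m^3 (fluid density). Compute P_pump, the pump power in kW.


P_pump = mdot * dP / (rho * eta)
P_pump = 194.41 * 3132.0 / (981.72 * 0.89879)
P_pump = 690.07 kW


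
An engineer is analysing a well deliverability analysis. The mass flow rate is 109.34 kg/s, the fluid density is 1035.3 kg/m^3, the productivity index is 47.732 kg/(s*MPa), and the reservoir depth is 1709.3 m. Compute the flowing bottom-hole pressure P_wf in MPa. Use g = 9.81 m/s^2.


Step 1: P_i = rho*g*h/1e6 = 1035.3*9.81*1709.3/1e6 = 17.36015 MPa
Step 2: P_wf = P_i - mdot/PI = 17.36015 - 109.34/47.732 = 15.069 MPa
P_wf = 15.069 MPa


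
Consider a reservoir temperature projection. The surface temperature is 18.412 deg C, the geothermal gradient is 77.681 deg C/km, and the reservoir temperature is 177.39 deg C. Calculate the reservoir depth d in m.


d = (T_res - T_surf) / grad * 1000
d = (177.39 - 18.412) / 77.681 * 1000
d = 2046.5 m


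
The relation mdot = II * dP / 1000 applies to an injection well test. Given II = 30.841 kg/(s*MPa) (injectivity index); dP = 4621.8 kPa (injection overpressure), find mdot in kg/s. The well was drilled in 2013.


mdot = II * dP / 1000
mdot = 30.841 * 4621.8 / 1000
mdot = 142.54 kg/s


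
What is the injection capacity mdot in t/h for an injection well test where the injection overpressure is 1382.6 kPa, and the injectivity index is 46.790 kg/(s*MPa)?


mdot = II * dP / 1000
mdot = 46.790 * 1382.6 / 1000
mdot = 64.69185 kg/s
Convert: 64.69185 kg/s * 3.6 = 232.89 t/h
mdot = 232.89 t/h


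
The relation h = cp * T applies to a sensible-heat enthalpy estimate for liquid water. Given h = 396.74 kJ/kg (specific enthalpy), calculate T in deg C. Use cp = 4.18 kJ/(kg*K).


T = h / cp
T = 396.74 / 4.18
T = 94.914 deg C


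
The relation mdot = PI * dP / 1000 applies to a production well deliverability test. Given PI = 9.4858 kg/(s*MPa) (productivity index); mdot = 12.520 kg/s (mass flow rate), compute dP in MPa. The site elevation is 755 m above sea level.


dP = mdot * 1000 / PI
dP = 12.520 * 1000 / 9.4858
dP = 1319.868 kPa
Convert: 1319.868 kPa * 0.001 = 1.3199 MPa
dP = 1.3199 MPa


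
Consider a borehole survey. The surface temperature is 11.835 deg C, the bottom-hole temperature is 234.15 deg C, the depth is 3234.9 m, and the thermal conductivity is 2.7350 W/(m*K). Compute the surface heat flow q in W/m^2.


Step 1: grad = (T_d - T_surf)/d * 1000 = (234.15 - 11.835)/3234.9 * 1000 = 68.72392 deg C/km
Step 2: q = k * grad / 1000 = 2.735 * 68.72392 / 1000 = 0.18796 W/m^2
q = 0.18796 W/m^2


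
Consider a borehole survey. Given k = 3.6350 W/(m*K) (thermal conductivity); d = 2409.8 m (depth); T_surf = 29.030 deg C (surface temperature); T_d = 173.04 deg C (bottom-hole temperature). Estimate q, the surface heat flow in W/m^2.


Step 1: grad = (T_d - T_surf)/d * 1000 = (173.04 - 29.03)/2409.8 * 1000 = 59.76015 deg C/km
Step 2: q = k * grad / 1000 = 3.635 * 59.76015 / 1000 = 0.21723 W/m^2
q = 0.21723 W/m^2


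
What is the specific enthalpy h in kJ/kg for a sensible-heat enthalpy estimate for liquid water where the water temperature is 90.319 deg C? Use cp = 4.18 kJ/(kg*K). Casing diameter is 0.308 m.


h = cp * T
h = 4.18 * 90.319
h = 377.53 kJ/kg


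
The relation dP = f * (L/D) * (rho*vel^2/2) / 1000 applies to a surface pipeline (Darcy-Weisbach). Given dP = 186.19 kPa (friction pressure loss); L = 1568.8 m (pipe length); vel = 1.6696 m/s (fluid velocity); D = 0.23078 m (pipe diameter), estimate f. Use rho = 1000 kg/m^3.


f = dP*1000 / ((L/D)*(rho*vel^2/2))
f = 186.19*1000 / ((1568.8/0.23078)*(1000*1.6696^2/2))
f = 0.019651


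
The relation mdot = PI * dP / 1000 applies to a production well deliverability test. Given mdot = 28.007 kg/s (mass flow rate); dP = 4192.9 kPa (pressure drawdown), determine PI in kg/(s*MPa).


PI = mdot * 1000 / dP
PI = 28.007 * 1000 / 4192.9
PI = 6.6796 kg/(s*MPa)


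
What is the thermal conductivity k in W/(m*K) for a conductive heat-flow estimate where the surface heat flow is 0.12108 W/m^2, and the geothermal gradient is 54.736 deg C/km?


k = q * 1000 / grad
k = 0.12108 * 1000 / 54.736
k = 2.2121 W/(m*K)


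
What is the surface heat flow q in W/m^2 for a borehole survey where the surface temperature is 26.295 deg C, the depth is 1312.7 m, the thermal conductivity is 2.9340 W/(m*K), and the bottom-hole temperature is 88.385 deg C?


Step 1: grad = (T_d - T_surf)/d * 1000 = (88.385 - 26.295)/1312.7 * 1000 = 47.29946 deg C/km
Step 2: q = k * grad / 1000 = 2.934 * 47.29946 / 1000 = 0.13878 W/m^2
q = 0.13878 W/m^2


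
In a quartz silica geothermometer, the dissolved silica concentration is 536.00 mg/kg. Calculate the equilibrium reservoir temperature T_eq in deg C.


T_eq = 1309 / (5.19 - log10(SiO2)) - 273.15
T_eq = 1309 / (5.19 - log10(536.00)) - 273.15
T_eq = 258.78 deg C


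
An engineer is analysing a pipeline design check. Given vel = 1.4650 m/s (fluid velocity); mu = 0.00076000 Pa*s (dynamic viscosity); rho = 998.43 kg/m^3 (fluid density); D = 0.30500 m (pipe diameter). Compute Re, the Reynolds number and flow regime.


Step 1: Re = rho*vel*D/mu = 998.43*1.465*0.305/0.00076 = 5.8700e+05
Step 2: Re = 5.8700e+05 > 4000, so flow is turbulent.
Re = 5.8700e+05 (turbulent)


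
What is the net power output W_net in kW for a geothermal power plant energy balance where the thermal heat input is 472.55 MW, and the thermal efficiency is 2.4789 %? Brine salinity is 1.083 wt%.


W_net = eta / 100 * Q_in
W_net = 2.4789 / 100 * 472.55
W_net = 11.71404 MW
Convert: 11.71404 MW * 1000.0 = 11714 kW
W_net = 11714 kW


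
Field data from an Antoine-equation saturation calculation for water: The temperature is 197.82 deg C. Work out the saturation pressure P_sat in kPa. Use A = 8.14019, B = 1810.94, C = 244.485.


P_sat = 10^(A - B/(C + T)) / 760 * 0.101325
P_sat = 10^(8.14019 - 1810.94/(244.485 + 197.82)) / 760 * 0.101325
P_sat = 1.481730 MPa
Convert: 1.481730 MPa * 1000.0 = 1481.7 kPa
P_sat = 1481.7 kPa


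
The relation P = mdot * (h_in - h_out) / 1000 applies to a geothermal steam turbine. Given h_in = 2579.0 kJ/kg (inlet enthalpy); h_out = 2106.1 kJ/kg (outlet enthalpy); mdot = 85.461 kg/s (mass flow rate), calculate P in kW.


P = mdot * (h_in - h_out) / 1000
P = 85.461 * (2579.0 - 2106.1) / 1000
P = 40.41451 MW
Convert: 40.41451 MW * 1000.0 = 40415 kW
P = 40415 kW


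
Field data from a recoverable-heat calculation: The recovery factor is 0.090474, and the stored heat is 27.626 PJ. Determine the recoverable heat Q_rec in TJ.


Q_rec = Q_s * RF
Q_rec = 27.626 * 0.090474
Q_rec = 2.499435 PJ
Convert: 2.499435 PJ * 1000.0 = 2499.4 TJ
Q_rec = 2499.4 TJ


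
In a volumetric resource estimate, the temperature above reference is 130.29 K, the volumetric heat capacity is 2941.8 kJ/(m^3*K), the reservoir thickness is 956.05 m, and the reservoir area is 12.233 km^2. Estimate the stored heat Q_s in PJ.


Step 1: Vr = A*1e6*hr = 12.233*1e6*956.05 = 1.169536e+10 m^3
Step 2: Q_s = Vr*rhoc*dT/1e12 = 1.169536e+10*2941.8*130.29/1e12 = 4482.7 PJ
Q_s = 4482.7 PJ


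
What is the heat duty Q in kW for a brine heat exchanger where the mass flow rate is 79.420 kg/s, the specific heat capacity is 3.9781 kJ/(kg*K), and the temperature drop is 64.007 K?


Q = mdot * cp * dT / 1000
Q = 79.420 * 3.9781 * 64.007 / 1000
Q = 20.22242 MW
Convert: 20.22242 MW * 1000.0 = 20222 kW
Q = 20222 kW


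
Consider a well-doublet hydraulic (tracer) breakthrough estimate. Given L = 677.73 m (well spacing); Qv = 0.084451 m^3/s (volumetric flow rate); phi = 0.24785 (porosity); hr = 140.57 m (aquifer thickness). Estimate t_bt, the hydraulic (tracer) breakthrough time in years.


t_bt = pi * hr * phi * L^2 / (3 * Qv) / (365.25*86400)
t_bt = pi * 140.57 * 0.24785 * 677.73^2 / (3 * 0.084451) / (365.25*86400)
t_bt = 6.2880 years


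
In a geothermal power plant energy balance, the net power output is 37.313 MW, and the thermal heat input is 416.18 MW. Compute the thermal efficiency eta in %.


eta = W_net / Q_in * 100
eta = 37.313 / 416.18 * 100
eta = 8.9656 %


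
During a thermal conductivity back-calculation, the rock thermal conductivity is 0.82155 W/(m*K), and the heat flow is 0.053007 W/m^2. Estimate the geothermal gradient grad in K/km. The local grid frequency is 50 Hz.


grad = q / k * 1000
grad = 0.053007 / 0.82155 * 1000
grad = 64.52072 deg C/km
Convert: 64.52072 deg C/km * 1.0 = 64.521 K/km
grad = 64.521 K/km


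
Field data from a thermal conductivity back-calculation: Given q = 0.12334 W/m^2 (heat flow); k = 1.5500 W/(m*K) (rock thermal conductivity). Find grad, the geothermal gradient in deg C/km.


grad = q / k * 1000
grad = 0.12334 / 1.5500 * 1000
grad = 79.574 deg C/km


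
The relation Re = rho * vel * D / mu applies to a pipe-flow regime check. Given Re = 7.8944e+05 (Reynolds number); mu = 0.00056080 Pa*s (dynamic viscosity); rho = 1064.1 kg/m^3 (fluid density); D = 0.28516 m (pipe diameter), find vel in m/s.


vel = Re * mu / (rho * D)
vel = 7.8944e+05 * 0.00056080 / (1064.1 * 0.28516)
vel = 1.4590 m/s


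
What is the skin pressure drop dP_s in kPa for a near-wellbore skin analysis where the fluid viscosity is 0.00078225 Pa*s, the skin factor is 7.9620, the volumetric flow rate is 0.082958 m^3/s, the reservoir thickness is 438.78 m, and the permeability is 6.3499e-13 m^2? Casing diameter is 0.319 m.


dP_s = S * q * mu / (2*pi*k*hr) / 1000
dP_s = 7.9620 * 0.082958 * 0.00078225 / (2*pi*6.3499e-13*438.78) / 1000
dP_s = 295.14 kPa


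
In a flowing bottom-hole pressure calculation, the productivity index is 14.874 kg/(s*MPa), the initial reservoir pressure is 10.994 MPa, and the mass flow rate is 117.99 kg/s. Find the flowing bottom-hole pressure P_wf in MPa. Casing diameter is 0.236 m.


P_wf = P_i - mdot / PI
P_wf = 10.994 - 117.99 / 14.874
P_wf = 3.0614 MPa


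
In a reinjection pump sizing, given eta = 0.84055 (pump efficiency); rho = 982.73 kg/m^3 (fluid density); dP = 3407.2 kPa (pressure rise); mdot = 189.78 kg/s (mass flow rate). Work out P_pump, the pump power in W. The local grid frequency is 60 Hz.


P_pump = mdot * dP / (rho * eta)
P_pump = 189.78 * 3407.2 / (982.73 * 0.84055)
P_pump = 782.7991 kW
Convert: 782.7991 kW * 1000.0 = 7.8280e+05 W
P_pump = 7.8280e+05 W


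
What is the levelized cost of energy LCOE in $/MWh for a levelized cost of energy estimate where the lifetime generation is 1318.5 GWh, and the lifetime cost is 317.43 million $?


LCOE = C_tot / E_tot * 100
LCOE = 317.43 / 1318.5 * 100
LCOE = 24.07509 cents/kWh
Convert: 24.07509 cents/kWh * 10.0 = 240.75 $/MWh
LCOE = 240.75 $/MWh


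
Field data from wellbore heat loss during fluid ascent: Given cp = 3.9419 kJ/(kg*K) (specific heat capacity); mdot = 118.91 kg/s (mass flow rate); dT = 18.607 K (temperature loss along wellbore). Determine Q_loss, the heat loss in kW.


Q_loss = mdot * cp * dT
Q_loss = 118.91 * 3.9419 * 18.607
Q_loss = 8721.7 kW


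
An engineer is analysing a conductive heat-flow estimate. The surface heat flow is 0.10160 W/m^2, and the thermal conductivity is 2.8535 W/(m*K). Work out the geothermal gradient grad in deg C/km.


grad = q * 1000 / k
grad = 0.10160 * 1000 / 2.8535
grad = 35.605 deg C/km


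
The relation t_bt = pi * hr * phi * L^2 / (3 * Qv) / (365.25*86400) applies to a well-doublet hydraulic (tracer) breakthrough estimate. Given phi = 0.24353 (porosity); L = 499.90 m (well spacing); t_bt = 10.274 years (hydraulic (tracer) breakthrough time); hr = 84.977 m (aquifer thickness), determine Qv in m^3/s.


Qv = pi*hr*phi*L^2 / (3*t_bt*365.25*86400)
Qv = pi*84.977*0.24353*499.90^2 / (3*10.274*365.25*86400)
Qv = 0.016703 m^3/s


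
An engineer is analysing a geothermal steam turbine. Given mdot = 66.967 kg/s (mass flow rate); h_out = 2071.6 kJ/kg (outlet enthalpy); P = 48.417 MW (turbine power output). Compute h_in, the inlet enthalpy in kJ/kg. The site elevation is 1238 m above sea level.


h_in = h_out + P * 1000 / mdot
h_in = 2071.6 + 48.417 * 1000 / 66.967
h_in = 2794.6 kJ/kg


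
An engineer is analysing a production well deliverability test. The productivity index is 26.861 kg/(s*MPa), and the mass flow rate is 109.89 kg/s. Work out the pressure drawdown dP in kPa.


dP = mdot * 1000 / PI
dP = 109.89 * 1000 / 26.861
dP = 4091.1 kPa


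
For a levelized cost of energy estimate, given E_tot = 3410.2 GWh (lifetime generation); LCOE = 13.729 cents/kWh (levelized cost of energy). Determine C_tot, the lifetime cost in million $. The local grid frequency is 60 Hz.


C_tot = LCOE / 100 * E_tot
C_tot = 13.729 / 100 * 3410.2
C_tot = 468.19 million $


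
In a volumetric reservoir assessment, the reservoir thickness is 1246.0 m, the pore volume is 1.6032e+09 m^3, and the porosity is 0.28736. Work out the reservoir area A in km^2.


A = Vp / (1e6 * hr * phi)
A = 1.6032e+09 / (1e6 * 1246.0 * 0.28736)
A = 4.4776 km^2


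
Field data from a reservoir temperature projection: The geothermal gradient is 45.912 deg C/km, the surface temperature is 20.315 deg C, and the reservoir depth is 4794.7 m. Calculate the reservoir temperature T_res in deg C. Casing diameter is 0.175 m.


T_res = T_surf + grad * d / 1000
T_res = 20.315 + 45.912 * 4794.7 / 1000
T_res = 240.45 deg C


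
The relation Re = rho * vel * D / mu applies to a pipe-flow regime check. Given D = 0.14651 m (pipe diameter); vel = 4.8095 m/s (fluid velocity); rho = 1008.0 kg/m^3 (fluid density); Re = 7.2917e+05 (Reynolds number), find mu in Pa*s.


mu = rho * vel * D / Re
mu = 1008.0 * 4.8095 * 0.14651 / 7.2917e+05
mu = 0.00097409 Pa*s


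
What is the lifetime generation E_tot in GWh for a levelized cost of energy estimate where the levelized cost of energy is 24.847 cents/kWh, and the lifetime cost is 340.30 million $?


E_tot = C_tot / LCOE * 100
E_tot = 340.30 / 24.847 * 100
E_tot = 1369.6 GWh


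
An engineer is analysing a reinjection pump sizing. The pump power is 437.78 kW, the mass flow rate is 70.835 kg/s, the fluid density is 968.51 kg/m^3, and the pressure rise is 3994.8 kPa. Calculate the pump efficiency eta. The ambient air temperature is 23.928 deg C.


eta = mdot * dP / (rho * P_pump)
eta = 70.835 * 3994.8 / (968.51 * 437.78)
eta = 0.66739


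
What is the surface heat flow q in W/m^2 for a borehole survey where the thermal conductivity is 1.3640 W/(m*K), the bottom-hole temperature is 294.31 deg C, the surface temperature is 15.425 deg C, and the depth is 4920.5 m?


Step 1: grad = (T_d - T_surf)/d * 1000 = (294.31 - 15.425)/4920.5 * 1000 = 56.67818 deg C/km
Step 2: q = k * grad / 1000 = 1.364 * 56.67818 / 1000 = 0.077309 W/m^2
q = 0.077309 W/m^2


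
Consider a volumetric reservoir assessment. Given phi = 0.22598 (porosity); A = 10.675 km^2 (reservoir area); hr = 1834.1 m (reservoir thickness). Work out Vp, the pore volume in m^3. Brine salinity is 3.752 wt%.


Vp = A * 1e6 * hr * phi
Vp = 10.675 * 1e6 * 1834.1 * 0.22598
Vp = 4.4245e+09 m^3


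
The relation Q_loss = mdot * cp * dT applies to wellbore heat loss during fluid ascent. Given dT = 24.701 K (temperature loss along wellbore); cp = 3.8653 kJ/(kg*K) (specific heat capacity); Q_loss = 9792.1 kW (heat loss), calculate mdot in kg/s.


mdot = Q_loss / (cp * dT)
mdot = 9792.1 / (3.8653 * 24.701)
mdot = 102.56 kg/s


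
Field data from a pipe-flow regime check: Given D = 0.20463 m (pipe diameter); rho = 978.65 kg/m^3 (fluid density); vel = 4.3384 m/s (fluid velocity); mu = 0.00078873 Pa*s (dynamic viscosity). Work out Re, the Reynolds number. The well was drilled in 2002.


Re = rho * vel * D / mu
Re = 978.65 * 4.3384 * 0.20463 / 0.00078873
Re = 1.1015e+06


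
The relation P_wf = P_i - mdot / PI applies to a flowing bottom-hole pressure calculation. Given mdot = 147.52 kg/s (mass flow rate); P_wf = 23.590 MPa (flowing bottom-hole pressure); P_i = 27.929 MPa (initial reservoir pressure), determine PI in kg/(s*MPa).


PI = mdot / (P_i - P_wf)
PI = 147.52 / (27.929 - 23.590)
PI = 33.999 kg/(s*MPa)


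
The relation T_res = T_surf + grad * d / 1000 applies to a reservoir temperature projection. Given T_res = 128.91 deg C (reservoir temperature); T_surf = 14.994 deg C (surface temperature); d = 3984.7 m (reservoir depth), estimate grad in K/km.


grad = (T_res - T_surf) / d * 1000
grad = (128.91 - 14.994) / 3984.7 * 1000
grad = 28.58835 deg C/km
Convert: 28.58835 deg C/km * 1.0 = 28.588 K/km
grad = 28.588 K/km


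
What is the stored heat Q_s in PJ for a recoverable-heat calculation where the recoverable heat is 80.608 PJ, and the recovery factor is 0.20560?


Q_s = Q_rec / RF
Q_s = 80.608 / 0.20560
Q_s = 392.06 PJ


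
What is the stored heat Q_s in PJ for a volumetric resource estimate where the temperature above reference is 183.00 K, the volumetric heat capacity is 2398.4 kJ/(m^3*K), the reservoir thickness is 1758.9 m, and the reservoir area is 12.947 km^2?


Step 1: Vr = A*1e6*hr = 12.947*1e6*1758.9 = 2.277248e+10 m^3
Step 2: Q_s = Vr*rhoc*dT/1e12 = 2.277248e+10*2398.4*183.0/1e12 = 9995.0 PJ
Q_s = 9995.0 PJ


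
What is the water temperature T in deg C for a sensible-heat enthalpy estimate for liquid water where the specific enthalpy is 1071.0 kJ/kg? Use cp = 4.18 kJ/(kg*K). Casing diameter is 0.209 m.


T = h / cp
T = 1071.0 / 4.18
T = 256.22 deg C


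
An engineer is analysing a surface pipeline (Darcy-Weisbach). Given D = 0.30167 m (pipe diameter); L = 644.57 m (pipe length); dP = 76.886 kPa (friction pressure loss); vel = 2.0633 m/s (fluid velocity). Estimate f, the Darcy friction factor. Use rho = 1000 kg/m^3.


f = dP*1000 / ((L/D)*(rho*vel^2/2))
f = 76.886*1000 / ((644.57/0.30167)*(1000*2.0633^2/2))
f = 0.016905


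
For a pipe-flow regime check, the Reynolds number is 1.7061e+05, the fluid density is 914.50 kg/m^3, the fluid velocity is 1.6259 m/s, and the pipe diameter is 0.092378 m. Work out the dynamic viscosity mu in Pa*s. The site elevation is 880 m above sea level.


mu = rho * vel * D / Re
mu = 914.50 * 1.6259 * 0.092378 / 1.7061e+05
mu = 0.00080508 Pa*s


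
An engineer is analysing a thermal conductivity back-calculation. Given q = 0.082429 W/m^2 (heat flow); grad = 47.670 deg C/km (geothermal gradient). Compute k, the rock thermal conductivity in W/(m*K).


k = q / (grad / 1000)
k = 0.082429 / (47.670 / 1000)
k = 1.7292 W/(m*K)


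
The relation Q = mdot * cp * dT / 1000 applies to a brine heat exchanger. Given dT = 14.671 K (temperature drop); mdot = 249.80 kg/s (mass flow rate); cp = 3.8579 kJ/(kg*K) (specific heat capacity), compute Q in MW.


Q = mdot * cp * dT / 1000
Q = 249.80 * 3.8579 * 14.671 / 1000
Q = 14.138 MW


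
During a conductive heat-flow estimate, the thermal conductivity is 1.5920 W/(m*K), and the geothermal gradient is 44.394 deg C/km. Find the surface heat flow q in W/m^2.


q = k * grad / 1000
q = 1.5920 * 44.394 / 1000
q = 0.070675 W/m^2


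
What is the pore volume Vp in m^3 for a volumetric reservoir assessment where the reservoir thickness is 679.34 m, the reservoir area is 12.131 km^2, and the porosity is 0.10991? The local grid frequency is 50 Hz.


Vp = A * 1e6 * hr * phi
Vp = 12.131 * 1e6 * 679.34 * 0.10991
Vp = 9.0578e+08 m^3


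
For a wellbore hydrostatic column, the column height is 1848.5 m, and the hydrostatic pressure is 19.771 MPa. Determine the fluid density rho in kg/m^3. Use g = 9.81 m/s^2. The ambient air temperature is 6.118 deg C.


rho = P * 1e6 / (g * h)
rho = 19.771 * 1e6 / (9.81 * 1848.5)
rho = 1090.3 kg/m^3


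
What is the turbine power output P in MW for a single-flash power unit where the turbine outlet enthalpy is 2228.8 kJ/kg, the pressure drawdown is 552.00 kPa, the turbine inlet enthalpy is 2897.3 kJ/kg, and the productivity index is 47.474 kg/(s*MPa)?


Step 1: mdot = PI * dP / 1000 = 47.474 * 552.0 / 1000 = 26.20565 kg/s
Step 2: P = mdot*(h_in - h_out)/1000 = 26.20565*(2897.3 - 2228.8)/1000 = 17.518 MW
P = 17.518 MW


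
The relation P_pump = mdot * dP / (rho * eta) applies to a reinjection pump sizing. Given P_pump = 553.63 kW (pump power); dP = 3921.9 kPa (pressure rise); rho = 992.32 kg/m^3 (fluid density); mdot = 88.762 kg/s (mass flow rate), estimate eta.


eta = mdot * dP / (rho * P_pump)
eta = 88.762 * 3921.9 / (992.32 * 553.63)
eta = 0.63365


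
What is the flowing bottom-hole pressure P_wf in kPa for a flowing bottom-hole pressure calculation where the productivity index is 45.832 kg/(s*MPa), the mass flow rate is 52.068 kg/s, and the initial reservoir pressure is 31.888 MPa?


P_wf = P_i - mdot / PI
P_wf = 31.888 - 52.068 / 45.832
P_wf = 30.75194 MPa
Convert: 30.75194 MPa * 1000.0 = 30752 kPa
P_wf = 30752 kPa


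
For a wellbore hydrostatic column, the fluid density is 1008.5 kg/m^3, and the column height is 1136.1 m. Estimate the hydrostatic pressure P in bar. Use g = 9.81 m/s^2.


P = rho * g * h / 1e6
P = 1008.5 * 9.81 * 1136.1 / 1e6
P = 11.23987 MPa
Convert: 11.23987 MPa * 10.0 = 112.40 bar
P = 112.40 bar


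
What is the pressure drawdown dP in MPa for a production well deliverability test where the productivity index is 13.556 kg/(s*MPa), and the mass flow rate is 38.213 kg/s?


dP = mdot * 1000 / PI
dP = 38.213 * 1000 / 13.556
dP = 2818.899 kPa
Convert: 2818.899 kPa * 0.001 = 2.8189 MPa
dP = 2.8189 MPa


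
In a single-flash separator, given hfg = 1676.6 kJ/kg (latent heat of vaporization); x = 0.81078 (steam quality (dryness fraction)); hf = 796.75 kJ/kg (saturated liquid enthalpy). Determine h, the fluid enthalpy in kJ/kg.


h = hf + x * hfg
h = 796.75 + 0.81078 * 1676.6
h = 2156.1 kJ/kg


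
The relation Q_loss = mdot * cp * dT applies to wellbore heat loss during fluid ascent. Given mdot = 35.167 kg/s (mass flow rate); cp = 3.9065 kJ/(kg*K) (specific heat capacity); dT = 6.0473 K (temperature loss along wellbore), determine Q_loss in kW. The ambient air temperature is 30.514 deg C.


Q_loss = mdot * cp * dT
Q_loss = 35.167 * 3.9065 * 6.0473
Q_loss = 830.78 kW


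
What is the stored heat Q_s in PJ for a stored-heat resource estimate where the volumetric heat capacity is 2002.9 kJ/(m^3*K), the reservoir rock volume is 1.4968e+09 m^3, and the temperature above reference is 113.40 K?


Q_s = Vr * rhoc * dT / 1e12
Q_s = 1.4968e+09 * 2002.9 * 113.40 / 1e12
Q_s = 339.97 PJ


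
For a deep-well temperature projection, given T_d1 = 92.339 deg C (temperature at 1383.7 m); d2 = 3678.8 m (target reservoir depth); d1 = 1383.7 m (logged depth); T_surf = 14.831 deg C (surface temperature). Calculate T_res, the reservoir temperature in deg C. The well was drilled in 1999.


Step 1: grad = (T_d1 - T_surf)/d1 * 1000 = (92.339 - 14.831)/1383.7 * 1000 = 56.01503 deg C/km
Step 2: T_res = T_surf + grad*d2/1000 = 14.831 + 56.01503*3678.8/1000 = 220.90 deg C
T_res = 220.90 deg C


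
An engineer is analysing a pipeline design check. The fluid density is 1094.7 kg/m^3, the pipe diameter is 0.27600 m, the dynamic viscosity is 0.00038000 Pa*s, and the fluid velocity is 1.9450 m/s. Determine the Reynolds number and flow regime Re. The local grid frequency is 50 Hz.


Step 1: Re = rho*vel*D/mu = 1094.7*1.945*0.276/0.00038 = 1.5465e+06
Step 2: Re = 1.5465e+06 > 4000, so flow is turbulent.
Re = 1.5465e+06 (turbulent)


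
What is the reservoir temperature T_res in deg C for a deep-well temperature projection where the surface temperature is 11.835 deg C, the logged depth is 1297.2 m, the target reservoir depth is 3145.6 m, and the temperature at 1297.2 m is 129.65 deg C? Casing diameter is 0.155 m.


Step 1: grad = (T_d1 - T_surf)/d1 * 1000 = (129.65 - 11.835)/1297.2 * 1000 = 90.82254 deg C/km
Step 2: T_res = T_surf + grad*d2/1000 = 11.835 + 90.82254*3145.6/1000 = 297.53 deg C
T_res = 297.53 deg C


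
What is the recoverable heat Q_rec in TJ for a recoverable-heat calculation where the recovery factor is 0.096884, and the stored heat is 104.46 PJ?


Q_rec = Q_s * RF
Q_rec = 104.46 * 0.096884
Q_rec = 10.12050 PJ
Convert: 10.12050 PJ * 1000.0 = 10120 TJ
Q_rec = 10120 TJ


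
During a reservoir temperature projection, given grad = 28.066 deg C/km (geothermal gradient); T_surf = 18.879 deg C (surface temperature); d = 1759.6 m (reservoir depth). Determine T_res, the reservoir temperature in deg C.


T_res = T_surf + grad * d / 1000
T_res = 18.879 + 28.066 * 1759.6 / 1000
T_res = 68.264 deg C


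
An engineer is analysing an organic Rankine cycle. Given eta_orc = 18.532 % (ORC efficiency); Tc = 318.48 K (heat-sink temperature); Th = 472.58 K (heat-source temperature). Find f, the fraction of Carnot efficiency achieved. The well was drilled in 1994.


f = (eta_orc/100) / (1 - Tc/Th)
f = (18.532/100) / (1 - 318.48/472.58)
f = 0.56832


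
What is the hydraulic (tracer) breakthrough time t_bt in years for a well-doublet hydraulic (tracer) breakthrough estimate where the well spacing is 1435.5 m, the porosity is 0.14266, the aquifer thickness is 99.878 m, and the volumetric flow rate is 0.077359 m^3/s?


t_bt = pi * hr * phi * L^2 / (3 * Qv) / (365.25*86400)
t_bt = pi * 99.878 * 0.14266 * 1435.5^2 / (3 * 0.077359) / (365.25*86400)
t_bt = 12.595 years


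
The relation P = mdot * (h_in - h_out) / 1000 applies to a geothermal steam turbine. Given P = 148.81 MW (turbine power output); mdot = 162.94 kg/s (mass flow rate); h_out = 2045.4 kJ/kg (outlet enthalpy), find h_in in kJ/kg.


h_in = h_out + P * 1000 / mdot
h_in = 2045.4 + 148.81 * 1000 / 162.94
h_in = 2958.7 kJ/kg


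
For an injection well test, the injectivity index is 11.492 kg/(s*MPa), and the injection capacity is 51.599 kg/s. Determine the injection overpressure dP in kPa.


dP = mdot * 1000 / II
dP = 51.599 * 1000 / 11.492
dP = 4490.0 kPa
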